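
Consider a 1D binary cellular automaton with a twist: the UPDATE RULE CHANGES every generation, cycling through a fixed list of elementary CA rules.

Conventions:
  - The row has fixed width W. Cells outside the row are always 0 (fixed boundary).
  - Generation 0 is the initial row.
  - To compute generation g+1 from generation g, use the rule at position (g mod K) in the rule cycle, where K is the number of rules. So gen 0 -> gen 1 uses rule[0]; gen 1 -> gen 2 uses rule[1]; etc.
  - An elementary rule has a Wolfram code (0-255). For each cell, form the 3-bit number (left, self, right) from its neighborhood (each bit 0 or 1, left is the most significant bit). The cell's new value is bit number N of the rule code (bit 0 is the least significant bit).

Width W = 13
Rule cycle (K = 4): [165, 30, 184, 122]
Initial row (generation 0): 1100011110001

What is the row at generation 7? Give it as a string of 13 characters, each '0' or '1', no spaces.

Gen 0: 1100011110001
Gen 1 (rule 165): 0001001100101
Gen 2 (rule 30): 0011111011101
Gen 3 (rule 184): 0011110111010
Gen 4 (rule 122): 0110011101101
Gen 5 (rule 165): 0000001010011
Gen 6 (rule 30): 0000011011110
Gen 7 (rule 184): 0000010111101

Answer: 0000010111101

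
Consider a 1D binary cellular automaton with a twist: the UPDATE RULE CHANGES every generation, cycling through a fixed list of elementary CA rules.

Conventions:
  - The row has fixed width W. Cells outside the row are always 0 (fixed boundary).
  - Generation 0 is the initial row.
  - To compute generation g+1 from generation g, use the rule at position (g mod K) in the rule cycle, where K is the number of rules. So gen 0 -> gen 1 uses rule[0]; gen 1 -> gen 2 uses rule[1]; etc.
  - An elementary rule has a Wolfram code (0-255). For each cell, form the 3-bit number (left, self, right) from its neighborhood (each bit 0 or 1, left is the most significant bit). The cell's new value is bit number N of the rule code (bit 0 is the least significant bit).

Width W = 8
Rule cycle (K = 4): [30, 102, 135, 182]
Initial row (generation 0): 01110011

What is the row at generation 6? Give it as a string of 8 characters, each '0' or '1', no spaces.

Gen 0: 01110011
Gen 1 (rule 30): 11001110
Gen 2 (rule 102): 01010010
Gen 3 (rule 135): 11010110
Gen 4 (rule 182): 00111001
Gen 5 (rule 30): 01100111
Gen 6 (rule 102): 10101001

Answer: 10101001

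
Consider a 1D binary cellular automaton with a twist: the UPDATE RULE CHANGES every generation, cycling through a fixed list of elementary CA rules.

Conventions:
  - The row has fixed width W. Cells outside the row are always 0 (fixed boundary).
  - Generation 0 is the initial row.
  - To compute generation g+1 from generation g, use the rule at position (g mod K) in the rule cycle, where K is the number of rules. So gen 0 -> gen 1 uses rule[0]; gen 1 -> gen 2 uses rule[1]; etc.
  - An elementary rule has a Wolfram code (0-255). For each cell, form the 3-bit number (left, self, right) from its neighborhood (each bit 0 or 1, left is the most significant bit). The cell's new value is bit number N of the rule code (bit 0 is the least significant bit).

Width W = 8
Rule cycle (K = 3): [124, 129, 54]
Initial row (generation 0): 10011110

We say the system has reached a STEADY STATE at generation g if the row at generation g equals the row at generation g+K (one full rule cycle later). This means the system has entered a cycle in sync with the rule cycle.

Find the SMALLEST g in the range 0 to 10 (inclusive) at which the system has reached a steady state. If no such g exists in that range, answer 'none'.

Answer: 3

Derivation:
Gen 0: 10011110
Gen 1 (rule 124): 11010011
Gen 2 (rule 129): 00000000
Gen 3 (rule 54): 00000000
Gen 4 (rule 124): 00000000
Gen 5 (rule 129): 11111111
Gen 6 (rule 54): 00000000
Gen 7 (rule 124): 00000000
Gen 8 (rule 129): 11111111
Gen 9 (rule 54): 00000000
Gen 10 (rule 124): 00000000
Gen 11 (rule 129): 11111111
Gen 12 (rule 54): 00000000
Gen 13 (rule 124): 00000000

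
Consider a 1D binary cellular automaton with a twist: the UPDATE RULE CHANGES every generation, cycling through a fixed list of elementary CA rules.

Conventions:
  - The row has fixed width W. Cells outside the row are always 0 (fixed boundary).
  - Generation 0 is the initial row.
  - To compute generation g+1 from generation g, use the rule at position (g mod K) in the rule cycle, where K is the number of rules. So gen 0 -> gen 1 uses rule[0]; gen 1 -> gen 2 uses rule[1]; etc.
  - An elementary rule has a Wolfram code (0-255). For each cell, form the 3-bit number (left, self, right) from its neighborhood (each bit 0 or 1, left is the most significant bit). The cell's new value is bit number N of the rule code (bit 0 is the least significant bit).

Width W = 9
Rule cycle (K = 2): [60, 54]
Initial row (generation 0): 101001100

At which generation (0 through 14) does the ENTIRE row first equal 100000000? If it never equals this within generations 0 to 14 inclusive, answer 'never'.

Answer: 11

Derivation:
Gen 0: 101001100
Gen 1 (rule 60): 111101010
Gen 2 (rule 54): 000011111
Gen 3 (rule 60): 000010000
Gen 4 (rule 54): 000111000
Gen 5 (rule 60): 000100100
Gen 6 (rule 54): 001111110
Gen 7 (rule 60): 001000001
Gen 8 (rule 54): 011100011
Gen 9 (rule 60): 010010010
Gen 10 (rule 54): 111111111
Gen 11 (rule 60): 100000000
Gen 12 (rule 54): 110000000
Gen 13 (rule 60): 101000000
Gen 14 (rule 54): 111100000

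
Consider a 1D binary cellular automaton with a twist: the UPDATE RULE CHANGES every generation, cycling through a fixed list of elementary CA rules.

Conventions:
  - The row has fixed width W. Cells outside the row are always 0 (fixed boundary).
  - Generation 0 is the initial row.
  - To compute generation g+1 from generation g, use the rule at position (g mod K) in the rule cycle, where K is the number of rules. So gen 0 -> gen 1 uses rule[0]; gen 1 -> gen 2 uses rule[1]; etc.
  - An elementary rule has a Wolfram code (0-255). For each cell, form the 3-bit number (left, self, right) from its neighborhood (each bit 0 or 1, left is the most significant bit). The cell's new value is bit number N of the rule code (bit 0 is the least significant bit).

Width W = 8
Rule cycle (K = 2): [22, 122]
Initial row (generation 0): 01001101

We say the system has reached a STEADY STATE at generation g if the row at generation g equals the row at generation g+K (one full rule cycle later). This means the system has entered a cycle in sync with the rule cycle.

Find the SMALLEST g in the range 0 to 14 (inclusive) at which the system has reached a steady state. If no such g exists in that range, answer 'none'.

Gen 0: 01001101
Gen 1 (rule 22): 11110001
Gen 2 (rule 122): 10011010
Gen 3 (rule 22): 11100011
Gen 4 (rule 122): 10110111
Gen 5 (rule 22): 10000000
Gen 6 (rule 122): 01000000
Gen 7 (rule 22): 11100000
Gen 8 (rule 122): 10110000
Gen 9 (rule 22): 10001000
Gen 10 (rule 122): 01010100
Gen 11 (rule 22): 11010110
Gen 12 (rule 122): 11101111
Gen 13 (rule 22): 00000000
Gen 14 (rule 122): 00000000
Gen 15 (rule 22): 00000000
Gen 16 (rule 122): 00000000

Answer: 13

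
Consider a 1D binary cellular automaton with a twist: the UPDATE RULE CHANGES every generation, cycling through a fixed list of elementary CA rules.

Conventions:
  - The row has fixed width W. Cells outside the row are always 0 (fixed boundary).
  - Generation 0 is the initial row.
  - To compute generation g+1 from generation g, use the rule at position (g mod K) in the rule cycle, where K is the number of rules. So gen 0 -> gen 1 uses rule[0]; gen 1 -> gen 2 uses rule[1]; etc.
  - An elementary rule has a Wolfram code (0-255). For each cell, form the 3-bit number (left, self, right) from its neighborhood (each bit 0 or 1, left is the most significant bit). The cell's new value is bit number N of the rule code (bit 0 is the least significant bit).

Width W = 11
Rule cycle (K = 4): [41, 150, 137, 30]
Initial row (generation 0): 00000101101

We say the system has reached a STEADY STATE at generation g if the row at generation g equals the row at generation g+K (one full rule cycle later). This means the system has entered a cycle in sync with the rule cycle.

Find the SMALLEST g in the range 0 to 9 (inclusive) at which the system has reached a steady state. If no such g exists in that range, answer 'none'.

Answer: 7

Derivation:
Gen 0: 00000101101
Gen 1 (rule 41): 11110011010
Gen 2 (rule 150): 01101100011
Gen 3 (rule 137): 01001001010
Gen 4 (rule 30): 11111111011
Gen 5 (rule 41): 10000000110
Gen 6 (rule 150): 11000001001
Gen 7 (rule 137): 10011100000
Gen 8 (rule 30): 11110010000
Gen 9 (rule 41): 10000000111
Gen 10 (rule 150): 11000001010
Gen 11 (rule 137): 10011100000
Gen 12 (rule 30): 11110010000
Gen 13 (rule 41): 10000000111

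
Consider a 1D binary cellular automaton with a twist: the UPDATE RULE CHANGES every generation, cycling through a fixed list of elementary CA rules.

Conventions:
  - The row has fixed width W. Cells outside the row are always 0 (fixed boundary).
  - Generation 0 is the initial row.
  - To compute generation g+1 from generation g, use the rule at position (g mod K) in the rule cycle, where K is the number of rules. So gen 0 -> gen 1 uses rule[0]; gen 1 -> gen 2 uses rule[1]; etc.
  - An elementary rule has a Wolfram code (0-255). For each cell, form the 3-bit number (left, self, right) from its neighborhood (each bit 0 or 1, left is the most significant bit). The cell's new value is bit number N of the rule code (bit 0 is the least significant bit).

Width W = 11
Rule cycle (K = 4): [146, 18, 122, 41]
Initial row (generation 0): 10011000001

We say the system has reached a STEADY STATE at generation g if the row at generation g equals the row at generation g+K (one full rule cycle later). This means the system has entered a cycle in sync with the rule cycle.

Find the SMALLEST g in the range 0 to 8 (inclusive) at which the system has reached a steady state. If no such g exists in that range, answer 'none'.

Answer: none

Derivation:
Gen 0: 10011000001
Gen 1 (rule 146): 01100100010
Gen 2 (rule 18): 10011010101
Gen 3 (rule 122): 01111101010
Gen 4 (rule 41): 01000010100
Gen 5 (rule 146): 10100100010
Gen 6 (rule 18): 00011010101
Gen 7 (rule 122): 00111101010
Gen 8 (rule 41): 10100010100
Gen 9 (rule 146): 00010100010
Gen 10 (rule 18): 00100010101
Gen 11 (rule 122): 01010101010
Gen 12 (rule 41): 00101010100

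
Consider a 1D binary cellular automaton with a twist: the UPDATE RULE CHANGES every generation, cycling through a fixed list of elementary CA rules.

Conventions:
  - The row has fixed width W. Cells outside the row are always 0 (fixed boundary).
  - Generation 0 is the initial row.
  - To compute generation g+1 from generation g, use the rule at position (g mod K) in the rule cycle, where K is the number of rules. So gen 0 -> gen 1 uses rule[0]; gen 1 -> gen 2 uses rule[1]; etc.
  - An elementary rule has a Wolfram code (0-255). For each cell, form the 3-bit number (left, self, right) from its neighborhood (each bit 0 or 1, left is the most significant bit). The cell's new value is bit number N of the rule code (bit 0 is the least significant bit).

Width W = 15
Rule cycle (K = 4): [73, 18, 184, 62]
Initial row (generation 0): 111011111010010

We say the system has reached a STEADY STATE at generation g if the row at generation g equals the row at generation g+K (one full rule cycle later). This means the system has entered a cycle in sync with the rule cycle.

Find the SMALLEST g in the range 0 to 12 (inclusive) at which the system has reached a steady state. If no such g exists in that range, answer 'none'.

Answer: 10

Derivation:
Gen 0: 111011111010010
Gen 1 (rule 73): 101010001000000
Gen 2 (rule 18): 000001010100000
Gen 3 (rule 184): 000000101010000
Gen 4 (rule 62): 000001111111000
Gen 5 (rule 73): 111101000001011
Gen 6 (rule 18): 000000100010000
Gen 7 (rule 184): 000000010001000
Gen 8 (rule 62): 000000111011100
Gen 9 (rule 73): 111110101010101
Gen 10 (rule 18): 000000000000000
Gen 11 (rule 184): 000000000000000
Gen 12 (rule 62): 000000000000000
Gen 13 (rule 73): 111111111111111
Gen 14 (rule 18): 000000000000000
Gen 15 (rule 184): 000000000000000
Gen 16 (rule 62): 000000000000000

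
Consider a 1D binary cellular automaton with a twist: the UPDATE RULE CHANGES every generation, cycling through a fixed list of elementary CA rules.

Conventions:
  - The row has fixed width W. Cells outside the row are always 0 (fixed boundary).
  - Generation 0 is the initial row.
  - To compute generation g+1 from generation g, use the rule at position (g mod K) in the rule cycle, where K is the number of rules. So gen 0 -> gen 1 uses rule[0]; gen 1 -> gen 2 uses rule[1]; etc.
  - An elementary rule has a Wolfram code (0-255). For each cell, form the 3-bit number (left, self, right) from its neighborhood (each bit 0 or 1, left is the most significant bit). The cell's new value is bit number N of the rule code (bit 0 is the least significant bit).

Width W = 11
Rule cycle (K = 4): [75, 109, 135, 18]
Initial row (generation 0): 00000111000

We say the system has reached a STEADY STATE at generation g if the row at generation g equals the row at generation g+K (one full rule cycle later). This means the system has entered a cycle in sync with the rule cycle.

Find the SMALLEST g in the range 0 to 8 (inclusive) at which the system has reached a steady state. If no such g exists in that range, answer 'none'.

Gen 0: 00000111000
Gen 1 (rule 75): 11111101011
Gen 2 (rule 109): 10000111111
Gen 3 (rule 135): 10111011110
Gen 4 (rule 18): 00000000001
Gen 5 (rule 75): 11111111110
Gen 6 (rule 109): 10000000010
Gen 7 (rule 135): 10111111110
Gen 8 (rule 18): 00000000001
Gen 9 (rule 75): 11111111110
Gen 10 (rule 109): 10000000010
Gen 11 (rule 135): 10111111110
Gen 12 (rule 18): 00000000001

Answer: 4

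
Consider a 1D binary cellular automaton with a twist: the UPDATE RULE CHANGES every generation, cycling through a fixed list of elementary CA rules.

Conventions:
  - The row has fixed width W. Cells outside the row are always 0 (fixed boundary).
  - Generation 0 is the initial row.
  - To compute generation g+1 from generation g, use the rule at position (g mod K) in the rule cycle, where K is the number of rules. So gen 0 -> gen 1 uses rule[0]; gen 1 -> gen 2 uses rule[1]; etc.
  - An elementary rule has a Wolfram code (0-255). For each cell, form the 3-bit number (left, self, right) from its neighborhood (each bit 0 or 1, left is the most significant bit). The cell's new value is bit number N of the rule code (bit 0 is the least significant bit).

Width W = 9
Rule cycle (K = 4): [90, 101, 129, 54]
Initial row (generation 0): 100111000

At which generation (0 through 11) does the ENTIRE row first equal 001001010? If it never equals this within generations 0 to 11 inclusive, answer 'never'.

Answer: never

Derivation:
Gen 0: 100111000
Gen 1 (rule 90): 011101100
Gen 2 (rule 101): 000110101
Gen 3 (rule 129): 110000000
Gen 4 (rule 54): 001000000
Gen 5 (rule 90): 010100000
Gen 6 (rule 101): 011101111
Gen 7 (rule 129): 001000110
Gen 8 (rule 54): 011101001
Gen 9 (rule 90): 110100110
Gen 10 (rule 101): 011100010
Gen 11 (rule 129): 001001000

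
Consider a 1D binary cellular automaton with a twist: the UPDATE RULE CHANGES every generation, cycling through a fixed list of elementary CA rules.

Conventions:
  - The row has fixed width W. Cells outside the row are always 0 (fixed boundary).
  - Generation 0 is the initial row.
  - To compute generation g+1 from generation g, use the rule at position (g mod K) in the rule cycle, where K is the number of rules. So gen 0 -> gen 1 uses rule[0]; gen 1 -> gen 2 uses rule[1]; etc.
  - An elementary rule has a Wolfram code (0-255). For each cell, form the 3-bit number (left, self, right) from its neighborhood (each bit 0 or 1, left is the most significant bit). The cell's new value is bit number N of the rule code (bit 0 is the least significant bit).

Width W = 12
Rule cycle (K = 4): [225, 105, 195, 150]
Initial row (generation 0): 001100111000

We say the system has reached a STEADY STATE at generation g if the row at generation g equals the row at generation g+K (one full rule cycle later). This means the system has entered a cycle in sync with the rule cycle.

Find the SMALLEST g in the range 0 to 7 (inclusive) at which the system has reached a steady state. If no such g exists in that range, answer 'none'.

Gen 0: 001100111000
Gen 1 (rule 225): 100100011011
Gen 2 (rule 105): 000001011111
Gen 3 (rule 195): 111110001111
Gen 4 (rule 150): 011101010110
Gen 5 (rule 225): 001110101010
Gen 6 (rule 105): 101011010100
Gen 7 (rule 195): 000001000001
Gen 8 (rule 150): 000011100011
Gen 9 (rule 225): 111001101001
Gen 10 (rule 105): 101001110000
Gen 11 (rule 195): 000010110111

Answer: none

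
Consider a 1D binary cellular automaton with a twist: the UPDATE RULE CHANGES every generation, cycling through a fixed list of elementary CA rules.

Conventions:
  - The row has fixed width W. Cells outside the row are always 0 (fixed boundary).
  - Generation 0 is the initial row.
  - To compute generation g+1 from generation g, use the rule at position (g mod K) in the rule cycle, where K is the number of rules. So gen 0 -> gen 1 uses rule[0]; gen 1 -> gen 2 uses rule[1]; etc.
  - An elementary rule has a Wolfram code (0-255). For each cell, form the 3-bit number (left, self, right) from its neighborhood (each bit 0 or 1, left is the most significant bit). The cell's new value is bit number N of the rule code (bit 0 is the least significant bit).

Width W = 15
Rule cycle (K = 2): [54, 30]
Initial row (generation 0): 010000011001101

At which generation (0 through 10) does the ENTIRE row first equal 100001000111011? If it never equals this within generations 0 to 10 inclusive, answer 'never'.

Answer: 4

Derivation:
Gen 0: 010000011001101
Gen 1 (rule 54): 111000100110011
Gen 2 (rule 30): 100101111101110
Gen 3 (rule 54): 111110000010001
Gen 4 (rule 30): 100001000111011
Gen 5 (rule 54): 110011101000100
Gen 6 (rule 30): 101110001101110
Gen 7 (rule 54): 110001010010001
Gen 8 (rule 30): 101011011111011
Gen 9 (rule 54): 111100100000100
Gen 10 (rule 30): 100011110001110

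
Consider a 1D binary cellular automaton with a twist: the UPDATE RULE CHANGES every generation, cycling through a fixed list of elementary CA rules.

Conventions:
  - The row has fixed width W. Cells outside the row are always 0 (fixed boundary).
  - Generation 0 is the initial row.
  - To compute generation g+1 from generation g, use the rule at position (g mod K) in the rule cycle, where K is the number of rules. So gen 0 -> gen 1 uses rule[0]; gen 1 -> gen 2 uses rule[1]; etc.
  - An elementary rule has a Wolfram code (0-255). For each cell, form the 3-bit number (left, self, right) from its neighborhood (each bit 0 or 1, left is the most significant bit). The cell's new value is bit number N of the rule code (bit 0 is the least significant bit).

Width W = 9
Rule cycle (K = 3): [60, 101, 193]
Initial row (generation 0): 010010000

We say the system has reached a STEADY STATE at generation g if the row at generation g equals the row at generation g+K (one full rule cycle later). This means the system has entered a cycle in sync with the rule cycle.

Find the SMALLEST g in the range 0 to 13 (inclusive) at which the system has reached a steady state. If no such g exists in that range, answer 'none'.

Answer: none

Derivation:
Gen 0: 010010000
Gen 1 (rule 60): 011011000
Gen 2 (rule 101): 001101011
Gen 3 (rule 193): 100100001
Gen 4 (rule 60): 110110001
Gen 5 (rule 101): 011010101
Gen 6 (rule 193): 001000000
Gen 7 (rule 60): 001100000
Gen 8 (rule 101): 100101111
Gen 9 (rule 193): 000000111
Gen 10 (rule 60): 000000100
Gen 11 (rule 101): 111110101
Gen 12 (rule 193): 011110000
Gen 13 (rule 60): 010001000
Gen 14 (rule 101): 010101011
Gen 15 (rule 193): 000000001
Gen 16 (rule 60): 000000001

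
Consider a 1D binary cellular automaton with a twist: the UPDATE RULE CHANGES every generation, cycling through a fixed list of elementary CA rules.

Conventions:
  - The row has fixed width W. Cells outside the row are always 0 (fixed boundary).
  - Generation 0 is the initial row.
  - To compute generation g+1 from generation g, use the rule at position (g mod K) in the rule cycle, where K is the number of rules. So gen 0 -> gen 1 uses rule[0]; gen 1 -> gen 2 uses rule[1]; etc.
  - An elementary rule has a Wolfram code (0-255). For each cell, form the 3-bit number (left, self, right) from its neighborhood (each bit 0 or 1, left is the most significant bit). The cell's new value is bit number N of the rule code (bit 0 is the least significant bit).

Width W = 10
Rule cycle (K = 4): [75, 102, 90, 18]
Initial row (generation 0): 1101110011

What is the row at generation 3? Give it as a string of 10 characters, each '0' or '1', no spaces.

Gen 0: 1101110011
Gen 1 (rule 75): 1101010111
Gen 2 (rule 102): 0111111001
Gen 3 (rule 90): 1100001110

Answer: 1100001110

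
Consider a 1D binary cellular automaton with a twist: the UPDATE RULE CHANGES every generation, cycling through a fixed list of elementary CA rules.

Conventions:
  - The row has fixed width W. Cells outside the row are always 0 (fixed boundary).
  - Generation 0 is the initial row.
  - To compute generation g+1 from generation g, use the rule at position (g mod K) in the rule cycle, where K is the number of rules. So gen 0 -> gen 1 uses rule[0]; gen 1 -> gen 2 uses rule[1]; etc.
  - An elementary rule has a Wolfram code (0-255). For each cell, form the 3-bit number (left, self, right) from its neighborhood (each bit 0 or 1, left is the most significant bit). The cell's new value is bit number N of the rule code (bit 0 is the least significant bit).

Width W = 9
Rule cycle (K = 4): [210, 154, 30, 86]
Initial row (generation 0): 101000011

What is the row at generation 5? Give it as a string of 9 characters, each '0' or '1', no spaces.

Answer: 000000011

Derivation:
Gen 0: 101000011
Gen 1 (rule 210): 000100101
Gen 2 (rule 154): 001011000
Gen 3 (rule 30): 011010100
Gen 4 (rule 86): 101010110
Gen 5 (rule 210): 000000011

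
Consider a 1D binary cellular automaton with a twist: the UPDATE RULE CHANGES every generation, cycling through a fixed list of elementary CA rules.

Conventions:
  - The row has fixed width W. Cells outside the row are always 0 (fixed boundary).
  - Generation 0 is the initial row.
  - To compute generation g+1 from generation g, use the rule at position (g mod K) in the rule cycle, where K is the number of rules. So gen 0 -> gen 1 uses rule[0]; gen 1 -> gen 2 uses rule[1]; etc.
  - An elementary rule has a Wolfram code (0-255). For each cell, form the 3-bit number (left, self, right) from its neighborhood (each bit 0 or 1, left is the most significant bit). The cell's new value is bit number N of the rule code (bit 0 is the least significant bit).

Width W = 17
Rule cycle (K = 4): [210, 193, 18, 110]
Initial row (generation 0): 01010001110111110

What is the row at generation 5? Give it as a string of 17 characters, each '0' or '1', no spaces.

Gen 0: 01010001110111110
Gen 1 (rule 210): 10001010110011111
Gen 2 (rule 193): 00100000010001111
Gen 3 (rule 18): 01010000101010000
Gen 4 (rule 110): 11110001111110000
Gen 5 (rule 210): 01111010111111000

Answer: 01111010111111000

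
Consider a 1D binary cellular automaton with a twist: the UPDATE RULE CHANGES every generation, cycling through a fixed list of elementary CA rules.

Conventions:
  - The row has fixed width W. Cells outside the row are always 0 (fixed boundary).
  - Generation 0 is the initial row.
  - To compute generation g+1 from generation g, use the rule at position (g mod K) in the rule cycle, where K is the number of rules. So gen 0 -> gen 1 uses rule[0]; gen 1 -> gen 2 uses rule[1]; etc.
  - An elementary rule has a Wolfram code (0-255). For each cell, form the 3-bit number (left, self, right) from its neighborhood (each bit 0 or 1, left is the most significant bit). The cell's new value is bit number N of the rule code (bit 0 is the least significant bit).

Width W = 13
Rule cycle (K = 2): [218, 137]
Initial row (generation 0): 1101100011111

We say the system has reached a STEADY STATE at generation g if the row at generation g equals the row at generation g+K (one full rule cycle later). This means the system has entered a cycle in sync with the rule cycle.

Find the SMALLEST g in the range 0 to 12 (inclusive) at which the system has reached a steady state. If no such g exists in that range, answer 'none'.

Answer: 5

Derivation:
Gen 0: 1101100011111
Gen 1 (rule 218): 1101110111111
Gen 2 (rule 137): 1001100111110
Gen 3 (rule 218): 0111111111111
Gen 4 (rule 137): 0111111111110
Gen 5 (rule 218): 1111111111111
Gen 6 (rule 137): 1111111111110
Gen 7 (rule 218): 1111111111111
Gen 8 (rule 137): 1111111111110
Gen 9 (rule 218): 1111111111111
Gen 10 (rule 137): 1111111111110
Gen 11 (rule 218): 1111111111111
Gen 12 (rule 137): 1111111111110
Gen 13 (rule 218): 1111111111111
Gen 14 (rule 137): 1111111111110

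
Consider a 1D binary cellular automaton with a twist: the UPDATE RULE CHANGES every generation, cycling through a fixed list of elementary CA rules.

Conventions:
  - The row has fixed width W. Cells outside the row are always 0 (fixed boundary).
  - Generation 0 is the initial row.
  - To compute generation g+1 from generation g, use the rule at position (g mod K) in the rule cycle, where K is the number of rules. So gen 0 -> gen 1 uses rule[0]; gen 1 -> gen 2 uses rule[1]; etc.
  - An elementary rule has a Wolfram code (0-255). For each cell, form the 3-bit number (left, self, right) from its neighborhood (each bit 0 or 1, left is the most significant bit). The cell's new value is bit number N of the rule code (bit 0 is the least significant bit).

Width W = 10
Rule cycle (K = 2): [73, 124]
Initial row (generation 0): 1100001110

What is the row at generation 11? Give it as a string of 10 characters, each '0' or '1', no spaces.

Answer: 1000101100

Derivation:
Gen 0: 1100001110
Gen 1 (rule 73): 1101101010
Gen 2 (rule 124): 1111111111
Gen 3 (rule 73): 1000000001
Gen 4 (rule 124): 1100000001
Gen 5 (rule 73): 1101111100
Gen 6 (rule 124): 1111000110
Gen 7 (rule 73): 1001010110
Gen 8 (rule 124): 1101111111
Gen 9 (rule 73): 1101000001
Gen 10 (rule 124): 1111100001
Gen 11 (rule 73): 1000101100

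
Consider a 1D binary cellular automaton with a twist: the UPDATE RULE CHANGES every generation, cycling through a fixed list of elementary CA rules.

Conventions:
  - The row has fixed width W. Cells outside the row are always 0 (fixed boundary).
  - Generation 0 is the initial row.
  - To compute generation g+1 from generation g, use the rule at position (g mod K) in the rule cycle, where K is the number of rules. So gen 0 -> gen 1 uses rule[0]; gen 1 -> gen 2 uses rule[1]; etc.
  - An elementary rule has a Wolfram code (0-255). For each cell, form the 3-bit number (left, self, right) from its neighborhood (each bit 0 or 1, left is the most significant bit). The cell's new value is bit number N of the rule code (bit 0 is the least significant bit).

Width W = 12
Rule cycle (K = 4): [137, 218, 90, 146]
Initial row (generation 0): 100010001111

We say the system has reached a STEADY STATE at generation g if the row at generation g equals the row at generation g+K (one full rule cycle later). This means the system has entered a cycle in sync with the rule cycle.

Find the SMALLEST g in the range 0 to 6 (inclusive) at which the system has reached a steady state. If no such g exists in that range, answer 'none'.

Answer: none

Derivation:
Gen 0: 100010001111
Gen 1 (rule 137): 001000101110
Gen 2 (rule 218): 010101001111
Gen 3 (rule 90): 100000111001
Gen 4 (rule 146): 010001010110
Gen 5 (rule 137): 000100000100
Gen 6 (rule 218): 001010001010
Gen 7 (rule 90): 010001010001
Gen 8 (rule 146): 101010001010
Gen 9 (rule 137): 000000100000
Gen 10 (rule 218): 000001010000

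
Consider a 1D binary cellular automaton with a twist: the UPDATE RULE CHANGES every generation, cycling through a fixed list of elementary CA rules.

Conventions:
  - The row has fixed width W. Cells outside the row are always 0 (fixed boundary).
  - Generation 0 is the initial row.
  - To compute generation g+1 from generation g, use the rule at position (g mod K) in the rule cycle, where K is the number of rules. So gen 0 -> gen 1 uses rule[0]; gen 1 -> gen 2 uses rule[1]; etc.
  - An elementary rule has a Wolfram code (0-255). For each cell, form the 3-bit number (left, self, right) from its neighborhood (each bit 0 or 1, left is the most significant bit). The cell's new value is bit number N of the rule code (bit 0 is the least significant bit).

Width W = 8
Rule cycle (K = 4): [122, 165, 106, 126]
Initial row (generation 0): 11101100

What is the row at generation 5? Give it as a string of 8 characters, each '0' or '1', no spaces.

Answer: 01110011

Derivation:
Gen 0: 11101100
Gen 1 (rule 122): 10111110
Gen 2 (rule 165): 11011100
Gen 3 (rule 106): 11110100
Gen 4 (rule 126): 10011110
Gen 5 (rule 122): 01110011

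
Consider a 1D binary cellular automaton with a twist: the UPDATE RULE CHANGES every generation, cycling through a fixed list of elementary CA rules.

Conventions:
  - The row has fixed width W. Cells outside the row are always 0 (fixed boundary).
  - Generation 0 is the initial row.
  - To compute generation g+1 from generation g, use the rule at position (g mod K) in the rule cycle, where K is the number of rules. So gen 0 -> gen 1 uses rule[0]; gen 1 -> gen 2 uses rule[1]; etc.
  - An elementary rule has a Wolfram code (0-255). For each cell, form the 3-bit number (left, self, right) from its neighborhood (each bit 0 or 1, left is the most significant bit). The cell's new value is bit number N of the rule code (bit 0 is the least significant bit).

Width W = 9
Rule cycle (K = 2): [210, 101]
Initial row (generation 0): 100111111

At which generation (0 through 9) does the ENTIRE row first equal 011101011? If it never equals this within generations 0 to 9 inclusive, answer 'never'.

Answer: 7

Derivation:
Gen 0: 100111111
Gen 1 (rule 210): 011011111
Gen 2 (rule 101): 001100001
Gen 3 (rule 210): 010110010
Gen 4 (rule 101): 011010010
Gen 5 (rule 210): 101001101
Gen 6 (rule 101): 111000111
Gen 7 (rule 210): 011101011
Gen 8 (rule 101): 000111101
Gen 9 (rule 210): 001011100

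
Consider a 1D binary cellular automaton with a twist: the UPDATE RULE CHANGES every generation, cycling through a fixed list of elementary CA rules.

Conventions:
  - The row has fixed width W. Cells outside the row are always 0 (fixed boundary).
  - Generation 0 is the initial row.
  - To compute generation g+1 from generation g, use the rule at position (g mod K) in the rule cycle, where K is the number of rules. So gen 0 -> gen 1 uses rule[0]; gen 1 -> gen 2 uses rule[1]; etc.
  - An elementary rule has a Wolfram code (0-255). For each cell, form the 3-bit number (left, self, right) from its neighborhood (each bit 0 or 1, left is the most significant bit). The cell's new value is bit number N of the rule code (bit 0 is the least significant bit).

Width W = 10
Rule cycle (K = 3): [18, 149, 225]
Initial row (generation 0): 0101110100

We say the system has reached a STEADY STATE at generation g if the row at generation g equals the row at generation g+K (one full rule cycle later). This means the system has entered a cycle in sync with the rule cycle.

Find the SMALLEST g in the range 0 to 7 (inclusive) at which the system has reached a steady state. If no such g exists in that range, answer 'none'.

Gen 0: 0101110100
Gen 1 (rule 18): 1000000010
Gen 2 (rule 149): 1111111011
Gen 3 (rule 225): 0111111101
Gen 4 (rule 18): 1000000000
Gen 5 (rule 149): 1111111111
Gen 6 (rule 225): 0111111111
Gen 7 (rule 18): 1000000000
Gen 8 (rule 149): 1111111111
Gen 9 (rule 225): 0111111111
Gen 10 (rule 18): 1000000000

Answer: 4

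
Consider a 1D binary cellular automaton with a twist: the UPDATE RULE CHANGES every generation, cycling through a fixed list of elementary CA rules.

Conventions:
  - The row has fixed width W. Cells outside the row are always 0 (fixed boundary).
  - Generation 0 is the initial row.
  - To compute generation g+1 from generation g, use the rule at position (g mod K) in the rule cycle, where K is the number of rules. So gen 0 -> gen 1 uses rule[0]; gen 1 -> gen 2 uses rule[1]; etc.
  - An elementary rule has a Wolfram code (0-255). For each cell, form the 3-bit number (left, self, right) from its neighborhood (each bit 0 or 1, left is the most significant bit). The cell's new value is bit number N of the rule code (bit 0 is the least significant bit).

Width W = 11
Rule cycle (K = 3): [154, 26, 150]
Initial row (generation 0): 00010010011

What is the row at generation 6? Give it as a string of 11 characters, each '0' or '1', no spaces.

Answer: 11000000011

Derivation:
Gen 0: 00010010011
Gen 1 (rule 154): 00101101110
Gen 2 (rule 26): 01001001001
Gen 3 (rule 150): 11111111111
Gen 4 (rule 154): 11111111110
Gen 5 (rule 26): 10000000001
Gen 6 (rule 150): 11000000011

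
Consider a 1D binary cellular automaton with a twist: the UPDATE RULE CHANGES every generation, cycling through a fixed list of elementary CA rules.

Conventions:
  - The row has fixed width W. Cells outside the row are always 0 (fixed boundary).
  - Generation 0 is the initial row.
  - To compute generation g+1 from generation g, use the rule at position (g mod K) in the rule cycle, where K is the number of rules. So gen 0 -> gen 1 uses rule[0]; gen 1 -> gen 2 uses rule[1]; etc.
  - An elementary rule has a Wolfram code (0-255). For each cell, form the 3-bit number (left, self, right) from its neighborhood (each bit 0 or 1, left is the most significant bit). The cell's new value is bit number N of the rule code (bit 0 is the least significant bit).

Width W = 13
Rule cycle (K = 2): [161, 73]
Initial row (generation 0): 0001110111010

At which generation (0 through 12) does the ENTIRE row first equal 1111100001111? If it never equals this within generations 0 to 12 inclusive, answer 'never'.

Gen 0: 0001110111010
Gen 1 (rule 161): 1100101010100
Gen 2 (rule 73): 1100000000001
Gen 3 (rule 161): 0001111111100
Gen 4 (rule 73): 1101000000101
Gen 5 (rule 161): 0010011110010
Gen 6 (rule 73): 1000010010000
Gen 7 (rule 161): 0011000000111
Gen 8 (rule 73): 1011011110101
Gen 9 (rule 161): 0100101101010
Gen 10 (rule 73): 0000001100000
Gen 11 (rule 161): 1111100001111
Gen 12 (rule 73): 1000101101001

Answer: 11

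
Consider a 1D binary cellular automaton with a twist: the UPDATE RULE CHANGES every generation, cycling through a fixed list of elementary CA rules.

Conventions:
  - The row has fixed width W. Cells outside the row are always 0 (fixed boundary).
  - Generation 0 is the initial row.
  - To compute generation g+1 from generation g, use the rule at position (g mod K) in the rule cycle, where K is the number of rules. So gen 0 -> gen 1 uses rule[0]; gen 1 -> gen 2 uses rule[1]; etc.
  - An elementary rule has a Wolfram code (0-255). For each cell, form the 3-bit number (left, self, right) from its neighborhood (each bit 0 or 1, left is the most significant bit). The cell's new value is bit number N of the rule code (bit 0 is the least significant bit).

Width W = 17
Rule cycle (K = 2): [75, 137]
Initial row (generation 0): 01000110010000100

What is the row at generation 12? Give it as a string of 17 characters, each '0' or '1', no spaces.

Answer: 11111001100011001

Derivation:
Gen 0: 01000110010000100
Gen 1 (rule 75): 10011110100111001
Gen 2 (rule 137): 00011100000110000
Gen 3 (rule 75): 11110101111110111
Gen 4 (rule 137): 11100001111100110
Gen 5 (rule 75): 10101111000101110
Gen 6 (rule 137): 00001110010001100
Gen 7 (rule 75): 11111010100111101
Gen 8 (rule 137): 11110000000111000
Gen 9 (rule 75): 10010111111101011
Gen 10 (rule 137): 00000111111000010
Gen 11 (rule 75): 11111100001011100
Gen 12 (rule 137): 11111001100011001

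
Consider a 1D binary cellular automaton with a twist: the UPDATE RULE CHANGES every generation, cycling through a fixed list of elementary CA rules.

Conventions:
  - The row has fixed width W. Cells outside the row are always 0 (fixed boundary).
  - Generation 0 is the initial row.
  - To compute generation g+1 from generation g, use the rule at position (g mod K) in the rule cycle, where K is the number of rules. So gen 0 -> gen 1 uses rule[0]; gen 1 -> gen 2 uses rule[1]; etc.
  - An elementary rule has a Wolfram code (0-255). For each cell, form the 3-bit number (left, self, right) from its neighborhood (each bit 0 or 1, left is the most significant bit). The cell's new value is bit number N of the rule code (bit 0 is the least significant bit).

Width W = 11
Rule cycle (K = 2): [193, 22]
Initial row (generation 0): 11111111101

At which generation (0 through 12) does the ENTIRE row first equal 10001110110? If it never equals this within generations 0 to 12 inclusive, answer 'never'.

Answer: never

Derivation:
Gen 0: 11111111101
Gen 1 (rule 193): 01111111100
Gen 2 (rule 22): 10000000010
Gen 3 (rule 193): 00111111000
Gen 4 (rule 22): 01000000100
Gen 5 (rule 193): 00011110001
Gen 6 (rule 22): 00100001011
Gen 7 (rule 193): 10001100001
Gen 8 (rule 22): 11010010011
Gen 9 (rule 193): 01000000001
Gen 10 (rule 22): 11100000011
Gen 11 (rule 193): 01101111001
Gen 12 (rule 22): 10000000111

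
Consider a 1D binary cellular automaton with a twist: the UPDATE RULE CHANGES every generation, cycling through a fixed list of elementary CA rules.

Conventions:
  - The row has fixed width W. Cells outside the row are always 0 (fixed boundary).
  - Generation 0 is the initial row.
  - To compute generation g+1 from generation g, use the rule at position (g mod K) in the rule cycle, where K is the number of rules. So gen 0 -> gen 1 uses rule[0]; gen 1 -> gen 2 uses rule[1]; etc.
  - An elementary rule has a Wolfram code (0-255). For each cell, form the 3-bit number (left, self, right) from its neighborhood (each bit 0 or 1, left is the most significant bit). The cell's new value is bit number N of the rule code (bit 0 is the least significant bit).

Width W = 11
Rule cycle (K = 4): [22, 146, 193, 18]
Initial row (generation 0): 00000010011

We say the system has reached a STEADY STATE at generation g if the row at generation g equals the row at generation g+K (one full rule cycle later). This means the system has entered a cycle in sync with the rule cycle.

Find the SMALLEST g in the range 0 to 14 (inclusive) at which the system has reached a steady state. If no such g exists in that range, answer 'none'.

Answer: 12

Derivation:
Gen 0: 00000010011
Gen 1 (rule 22): 00000111100
Gen 2 (rule 146): 00001011010
Gen 3 (rule 193): 11100001000
Gen 4 (rule 18): 00010010100
Gen 5 (rule 22): 00111110110
Gen 6 (rule 146): 01011100001
Gen 7 (rule 193): 00001101100
Gen 8 (rule 18): 00010000010
Gen 9 (rule 22): 00111000111
Gen 10 (rule 146): 01010101010
Gen 11 (rule 193): 00000000000
Gen 12 (rule 18): 00000000000
Gen 13 (rule 22): 00000000000
Gen 14 (rule 146): 00000000000
Gen 15 (rule 193): 11111111111
Gen 16 (rule 18): 00000000000
Gen 17 (rule 22): 00000000000
Gen 18 (rule 146): 00000000000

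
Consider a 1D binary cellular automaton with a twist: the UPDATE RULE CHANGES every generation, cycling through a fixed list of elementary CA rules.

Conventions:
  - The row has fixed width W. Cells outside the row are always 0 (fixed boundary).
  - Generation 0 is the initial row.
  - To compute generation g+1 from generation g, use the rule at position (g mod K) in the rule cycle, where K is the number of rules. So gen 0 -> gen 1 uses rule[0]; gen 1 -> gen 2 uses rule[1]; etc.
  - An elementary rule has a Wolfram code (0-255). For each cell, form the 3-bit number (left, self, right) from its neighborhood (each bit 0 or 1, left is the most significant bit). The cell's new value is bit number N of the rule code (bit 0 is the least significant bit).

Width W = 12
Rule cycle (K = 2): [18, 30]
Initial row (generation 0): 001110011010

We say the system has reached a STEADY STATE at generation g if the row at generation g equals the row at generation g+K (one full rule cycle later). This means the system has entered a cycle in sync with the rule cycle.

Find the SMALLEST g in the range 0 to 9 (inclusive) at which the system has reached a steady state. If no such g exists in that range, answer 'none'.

Gen 0: 001110011010
Gen 1 (rule 18): 010001100001
Gen 2 (rule 30): 111011010011
Gen 3 (rule 18): 000000001100
Gen 4 (rule 30): 000000011010
Gen 5 (rule 18): 000000100001
Gen 6 (rule 30): 000001110011
Gen 7 (rule 18): 000010001100
Gen 8 (rule 30): 000111011010
Gen 9 (rule 18): 001000000001
Gen 10 (rule 30): 011100000011
Gen 11 (rule 18): 100010000100

Answer: none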